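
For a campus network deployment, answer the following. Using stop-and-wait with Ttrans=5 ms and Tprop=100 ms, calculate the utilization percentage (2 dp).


Given: Ttrans = 5 ms, Tprop = 100 ms
RTT = 2 * Tprop = 2 * 100 = 200 ms
U = Ttrans / (Ttrans + RTT)
U = 5 / (5 + 200)
U = 5 / 205 = 0.02439
U% = 2.44%

2.44


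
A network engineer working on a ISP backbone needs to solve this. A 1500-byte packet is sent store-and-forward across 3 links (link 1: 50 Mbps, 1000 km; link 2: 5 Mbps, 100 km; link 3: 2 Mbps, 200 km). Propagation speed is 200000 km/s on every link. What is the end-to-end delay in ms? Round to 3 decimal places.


Packet = 1500 bytes = 12000 bits. Store-and-forward: sum (t_trans + t_prop) per link.
Link 1: t_trans = 12000/(50*10^6) s = 0.2400 ms; t_prop = 1000/200000 s = 5.0000 ms; subtotal = 5.2400 ms
Link 2: t_trans = 12000/(5*10^6) s = 2.4000 ms; t_prop = 100/200000 s = 0.5000 ms; subtotal = 2.9000 ms
Link 3: t_trans = 12000/(2*10^6) s = 6.0000 ms; t_prop = 200/200000 s = 1.0000 ms; subtotal = 7.0000 ms
End-to-end = 5.2400 + 2.9000 + 7.0000 = 15.1400 ms -> 15.140 ms (3 dp)

15.140


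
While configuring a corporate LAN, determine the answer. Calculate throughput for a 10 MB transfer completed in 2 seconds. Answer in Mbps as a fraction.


Given: file = 10 MB, time = 2 s
File in Mb = 10 * 8 = 80 Mb
Throughput = 80 / 2 Mbps
Throughput = 40 Mbps

40


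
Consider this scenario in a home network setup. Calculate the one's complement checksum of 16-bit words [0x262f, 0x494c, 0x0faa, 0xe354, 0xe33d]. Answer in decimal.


Given words: [0x262f, 0x494c, 0x0faa, 0xe354, 0xe33d]
Step 1: Sum all words
Raw sum = 9775 + 18764 + 4010 + 58196 + 58173 = 148918
Step 2: Fold carry: (17846 + 2) = 17848
One's complement = ~17848 & 0xFFFF = 47687

47687


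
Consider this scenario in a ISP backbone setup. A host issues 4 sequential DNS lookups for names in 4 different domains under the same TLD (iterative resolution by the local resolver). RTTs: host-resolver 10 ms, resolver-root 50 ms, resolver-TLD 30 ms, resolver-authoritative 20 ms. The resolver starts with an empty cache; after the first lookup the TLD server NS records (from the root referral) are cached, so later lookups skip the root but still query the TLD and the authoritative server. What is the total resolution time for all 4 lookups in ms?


Lookup 1 (cold cache): local + root + TLD + auth = 10 + 50 + 30 + 20 = 110 ms
Lookups 2..4 (TLD NS cached -> skip root; new domain -> still ask TLD and auth): local + TLD + auth = 10 + 30 + 20 = 60 ms each
Remaining 3 lookups: 3 * 60 = 180 ms
Total = 110 + 180 = 290 ms

290


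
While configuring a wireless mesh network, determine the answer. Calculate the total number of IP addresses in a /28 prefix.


Given: CIDR prefix /28
Host bits = 32 - 28 = 4
Total addresses = 2^4 = 16

16


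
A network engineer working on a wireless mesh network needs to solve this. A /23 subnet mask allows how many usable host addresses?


Given: subnet mask /23
Host bits = 32 - 23 = 9
Total addresses = 2^9 = 512
Usable hosts = 512 - 2 (network + broadcast) = 510

510


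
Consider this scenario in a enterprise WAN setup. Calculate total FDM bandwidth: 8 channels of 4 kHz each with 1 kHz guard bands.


Given: 8 channels, 4 kHz each, guard = 1 kHz
Channel bandwidth = 8 * 4 = 32 kHz
Guard bands = 7 gaps * 1 kHz = 7 kHz
Total = 32 + 7 = 39 kHz

39


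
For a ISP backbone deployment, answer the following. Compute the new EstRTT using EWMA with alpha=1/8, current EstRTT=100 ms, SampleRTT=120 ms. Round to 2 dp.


Given: EstRTT = 100 ms, SampleRTT = 120 ms, alpha = 1/8
New EstRTT = (1 - alpha) * EstRTT + alpha * SampleRTT
(7/8) * 100 = 87.5
(1/8) * 120 = 15
New EstRTT = 87.5 + 15 = 102.5 ms -> 102.50 ms (2 dp)

102.50


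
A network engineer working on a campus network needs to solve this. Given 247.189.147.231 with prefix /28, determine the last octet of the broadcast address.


Given: IP = 247.189.147.231, prefix = /28
Host bits = 32 - 28 = 4
Network last octet = 231 AND mask = 224
Host part size = 2^4 - 1 = 15
Broadcast last octet = 224 OR 15 = 239

239


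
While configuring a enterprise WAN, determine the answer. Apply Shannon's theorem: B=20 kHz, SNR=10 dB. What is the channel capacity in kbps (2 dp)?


Given: B = 20 kHz, SNR = 10 dB
SNR linear = 10^(10/10) = 10
1 + SNR = 11
log2(11) = 3.4594316186
C = 20 * 1000 * 3.4594316186 = 69188.6324 bps
C = 69.188632 kbps -> 69.19 kbps (2 dp)

69.19


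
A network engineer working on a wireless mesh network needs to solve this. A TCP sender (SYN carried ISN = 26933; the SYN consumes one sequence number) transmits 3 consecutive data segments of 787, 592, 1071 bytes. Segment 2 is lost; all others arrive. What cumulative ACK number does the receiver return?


SYN uses sequence number 26933; first data byte = ISN + 1 = 26934.
Segment 1: SEQ = 26934, len = 787 B, covers [26934, 27720]
Segment 2: SEQ = 27721, len = 592 B, covers [27721, 28312] [LOST]
Segment 3: SEQ = 28313, len = 1071 B, covers [28313, 29383]
In-order data received: bytes [26934, 27720] (segments 1..1).
Segment 2 missing -> gap begins at byte 27721; later segments buffered out of order.
Cumulative ACK = next expected in-order byte = 26934 + 787 = 27721

27721


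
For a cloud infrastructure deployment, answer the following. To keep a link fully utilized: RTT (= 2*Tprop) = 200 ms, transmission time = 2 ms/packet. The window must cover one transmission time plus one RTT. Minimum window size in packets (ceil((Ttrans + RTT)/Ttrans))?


Given: Ttrans = 2 ms, RTT = 200 ms (= 2 * Tprop, Tprop = 100 ms)
Time until first ACK returns = Ttrans + RTT = 2 + 200 = 202 ms
Need W * Ttrans >= Ttrans + RTT  ->  W >= (Ttrans + RTT) / Ttrans
(Ttrans + RTT) / Ttrans = 202 / 2 = 101
W_min = ceil(101) = 101

101


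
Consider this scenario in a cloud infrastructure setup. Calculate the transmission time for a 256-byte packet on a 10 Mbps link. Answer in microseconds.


Given: packet = 256 bytes, bandwidth = 10 Mbps
Packet in bits = 256 * 8 = 2048 bits
Bandwidth = 10 * 10^6 = 10000000 bps
Time = 2048 / 10000000 seconds
Time in us = 2048 * 10^6 / 10000000 = 204.8

204.8


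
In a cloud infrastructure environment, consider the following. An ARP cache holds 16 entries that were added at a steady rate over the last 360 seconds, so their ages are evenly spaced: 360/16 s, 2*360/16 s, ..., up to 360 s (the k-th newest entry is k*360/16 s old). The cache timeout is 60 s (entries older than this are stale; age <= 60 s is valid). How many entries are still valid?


Ages are k * 360/16 s for k = 1..16 (spacing = 22.5000 s).
Entry k is valid iff k * 360/16 <= 60 iff k <= 16 * 60 / 360 = 2.6667
n_valid = floor(2.6667) = 2
(n_stale = 16 - 2 = 14)

2


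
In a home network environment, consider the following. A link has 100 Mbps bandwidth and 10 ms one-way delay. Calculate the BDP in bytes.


Given: bandwidth = 100 Mbps, delay = 10 ms
BDP in bits = 100 * 10^6 * 10 / 1000
BDP in bits = 1000000
BDP in bytes = 1000000 / 8 = 125000

125000


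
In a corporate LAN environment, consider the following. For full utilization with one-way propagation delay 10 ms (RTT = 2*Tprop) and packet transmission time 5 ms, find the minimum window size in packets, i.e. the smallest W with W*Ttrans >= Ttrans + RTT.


Given: Ttrans = 5 ms, RTT = 20 ms (= 2 * Tprop, Tprop = 10 ms)
Time until first ACK returns = Ttrans + RTT = 5 + 20 = 25 ms
Need W * Ttrans >= Ttrans + RTT  ->  W >= (Ttrans + RTT) / Ttrans
(Ttrans + RTT) / Ttrans = 25 / 5 = 5
W_min = ceil(5) = 5

5


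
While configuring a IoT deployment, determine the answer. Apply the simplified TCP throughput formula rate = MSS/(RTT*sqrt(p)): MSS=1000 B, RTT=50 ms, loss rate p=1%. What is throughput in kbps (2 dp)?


Given: MSS = 1000 bytes, RTT = 50 ms, loss = 1%
RTT in seconds = 50 / 1000 = 0.05
Loss rate = 1% = 0.01
sqrt(loss) = sqrt(0.01) = 0.1
Throughput (bytes/s) = 1000 / (0.05 * 0.1) = 200000.0000
Throughput (kbps) = 200000.0000 * 8 / 1000 = 1600.000000 -> 1600.00 kbps (2 dp)

1600.00


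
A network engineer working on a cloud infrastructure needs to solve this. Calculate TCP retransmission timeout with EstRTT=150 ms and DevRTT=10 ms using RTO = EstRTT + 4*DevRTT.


Given: EstRTT = 150 ms, DevRTT = 10 ms
Timeout = EstRTT + 4 * DevRTT
4 * DevRTT = 4 * 10 = 40
Timeout = 150 + 40 = 190 ms

190


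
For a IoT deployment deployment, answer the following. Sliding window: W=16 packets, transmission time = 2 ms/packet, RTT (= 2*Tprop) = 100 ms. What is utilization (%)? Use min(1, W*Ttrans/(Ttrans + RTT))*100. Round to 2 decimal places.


Given: W = 16, Ttrans = 2 ms, RTT = 100 ms (= 2 * Tprop, Tprop = 50 ms)
Cycle time = Ttrans + RTT = 2 + 100 = 102 ms (first packet sent until its ACK returns)
W * Ttrans = 16 * 2 = 32 ms of sending per cycle
W * Ttrans / (Ttrans + RTT) = 32 / 102 = 0.313725
U = min(1, 0.313725) = 0.313725
U% = 31.37%

31.37


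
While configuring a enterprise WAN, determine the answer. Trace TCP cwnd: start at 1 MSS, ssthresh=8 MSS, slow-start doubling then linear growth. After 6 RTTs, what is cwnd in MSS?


RTT 0: cwnd = 1 MSS (initial)
RTT 1: cwnd = 2 MSS (slow start, doubled)
RTT 2: cwnd = 4 MSS (slow start, doubled)
RTT 3: cwnd = 8 MSS (slow start, doubled)
RTT 4: cwnd = 9 MSS (congestion avoidance, +1)
RTT 5: cwnd = 10 MSS (congestion avoidance, +1)
RTT 6: cwnd = 11 MSS (congestion avoidance, +1)

11


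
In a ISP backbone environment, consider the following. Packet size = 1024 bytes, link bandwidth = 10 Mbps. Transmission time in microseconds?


Given: packet = 1024 bytes, bandwidth = 10 Mbps
Packet in bits = 1024 * 8 = 8192 bits
Bandwidth = 10 * 10^6 = 10000000 bps
Time = 8192 / 10000000 seconds
Time in us = 8192 * 10^6 / 10000000 = 819.2

819.2


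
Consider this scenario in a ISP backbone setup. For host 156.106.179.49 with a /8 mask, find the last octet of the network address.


Given: IP = 156.106.179.49, prefix = /8
Subnet mask = 255.0.0.0
Last octet of IP: 49
Last octet of mask: 0
Network last octet = 49 AND 0 = 0

0


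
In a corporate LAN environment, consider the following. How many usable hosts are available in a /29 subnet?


Given: subnet mask /29
Host bits = 32 - 29 = 3
Total addresses = 2^3 = 8
Usable hosts = 8 - 2 (network + broadcast) = 6

6


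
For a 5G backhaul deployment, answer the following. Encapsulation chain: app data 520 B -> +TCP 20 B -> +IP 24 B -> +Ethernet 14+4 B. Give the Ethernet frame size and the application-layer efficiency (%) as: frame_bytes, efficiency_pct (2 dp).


TCP segment = 520 + 20 = 540 B
IP packet = 540 + 24 = 564 B
Ethernet frame = 564 + 14 + 4 = 582 B
Efficiency = app / frame = 520 / 582 = 0.893471 = 89.3471% -> 89.35% (2 dp)

582, 89.35


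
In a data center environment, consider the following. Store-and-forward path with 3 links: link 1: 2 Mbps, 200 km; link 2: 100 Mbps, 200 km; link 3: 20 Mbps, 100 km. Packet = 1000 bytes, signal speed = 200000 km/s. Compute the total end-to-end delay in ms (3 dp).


Packet = 1000 bytes = 8000 bits. Store-and-forward: sum (t_trans + t_prop) per link.
Link 1: t_trans = 8000/(2*10^6) s = 4.0000 ms; t_prop = 200/200000 s = 1.0000 ms; subtotal = 5.0000 ms
Link 2: t_trans = 8000/(100*10^6) s = 0.0800 ms; t_prop = 200/200000 s = 1.0000 ms; subtotal = 1.0800 ms
Link 3: t_trans = 8000/(20*10^6) s = 0.4000 ms; t_prop = 100/200000 s = 0.5000 ms; subtotal = 0.9000 ms
End-to-end = 5.0000 + 1.0800 + 0.9000 = 6.9800 ms -> 6.980 ms (3 dp)

6.980


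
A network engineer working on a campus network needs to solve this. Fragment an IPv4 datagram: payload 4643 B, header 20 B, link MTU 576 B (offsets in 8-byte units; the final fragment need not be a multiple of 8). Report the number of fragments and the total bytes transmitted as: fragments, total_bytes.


Max data per non-final fragment = floor((MTU - header)/8)*8 = floor((576 - 20)/8)*8 = floor(556/8)*8 = 552 B
Final fragment needs no 8-byte alignment: it can carry up to MTU - header = 556 B
Non-final fragments needed = ceil((payload - 556) / 552) = ceil(4087/552) = ceil(7.4040) = 8
Number of fragments = 8 + 1 = 9
Fragment sizes (data): 8 * 552 B + 227 B (last, 227 <= 556 OK)
Total bytes sent = payload + n_frags * header = 4643 + 9*20 = 4643 + 180 = 4823 B

9, 4823


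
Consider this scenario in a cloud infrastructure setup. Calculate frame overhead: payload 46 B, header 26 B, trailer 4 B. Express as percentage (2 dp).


Given: payload = 46 B, header = 26 B, trailer = 4 B
Overhead bytes = header + trailer = 26 + 4 = 30
Total frame = payload + overhead = 46 + 30 = 76
Overhead % = 30 / 76 * 100 = 39.4737% -> 39.47% (2 dp)

39.47


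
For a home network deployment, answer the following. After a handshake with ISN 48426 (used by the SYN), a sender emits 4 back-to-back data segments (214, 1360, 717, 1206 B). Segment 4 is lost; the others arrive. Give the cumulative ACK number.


SYN uses sequence number 48426; first data byte = ISN + 1 = 48427.
Segment 1: SEQ = 48427, len = 214 B, covers [48427, 48640]
Segment 2: SEQ = 48641, len = 1360 B, covers [48641, 50000]
Segment 3: SEQ = 50001, len = 717 B, covers [50001, 50717]
Segment 4: SEQ = 50718, len = 1206 B, covers [50718, 51923] [LOST]
In-order data received: bytes [48427, 50717] (segments 1..3).
Segment 4 missing -> gap begins at byte 50718.
Cumulative ACK = next expected in-order byte = 48427 + 214 + 1360 + 717 = 50718

50718


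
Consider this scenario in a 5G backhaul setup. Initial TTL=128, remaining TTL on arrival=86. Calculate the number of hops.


Given: initial TTL = 128, received TTL = 86
Hops = initial TTL - received TTL
Hops = 128 - 86 = 42

42


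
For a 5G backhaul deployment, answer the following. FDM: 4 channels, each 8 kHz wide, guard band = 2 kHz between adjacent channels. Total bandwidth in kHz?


Given: 4 channels, 8 kHz each, guard = 2 kHz
Channel bandwidth = 4 * 8 = 32 kHz
Guard bands = 3 gaps * 2 kHz = 6 kHz
Total = 32 + 6 = 38 kHz

38


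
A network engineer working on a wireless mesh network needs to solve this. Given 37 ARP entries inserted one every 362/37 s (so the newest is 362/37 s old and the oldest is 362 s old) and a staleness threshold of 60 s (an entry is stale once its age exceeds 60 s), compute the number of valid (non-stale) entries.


Ages are k * 362/37 s for k = 1..37 (spacing = 9.7838 s).
Entry k is valid iff k * 362/37 <= 60 iff k <= 37 * 60 / 362 = 6.1326
n_valid = floor(6.1326) = 6
(n_stale = 37 - 6 = 31)

6


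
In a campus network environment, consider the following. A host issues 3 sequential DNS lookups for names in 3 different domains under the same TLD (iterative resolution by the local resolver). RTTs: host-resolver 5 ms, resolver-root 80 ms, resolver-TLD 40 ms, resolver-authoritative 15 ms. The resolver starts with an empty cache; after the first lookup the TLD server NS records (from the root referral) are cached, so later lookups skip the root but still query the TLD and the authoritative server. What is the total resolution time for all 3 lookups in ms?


Lookup 1 (cold cache): local + root + TLD + auth = 5 + 80 + 40 + 15 = 140 ms
Lookups 2..3 (TLD NS cached -> skip root; new domain -> still ask TLD and auth): local + TLD + auth = 5 + 40 + 15 = 60 ms each
Remaining 2 lookups: 2 * 60 = 120 ms
Total = 140 + 120 = 260 ms

260


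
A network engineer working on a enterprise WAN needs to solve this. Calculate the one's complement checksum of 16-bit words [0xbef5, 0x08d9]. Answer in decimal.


Given words: [0xbef5, 0x08d9]
Step 1: Sum all words
Raw sum = 48885 + 2265 = 51150
One's complement = ~51150 & 0xFFFF = 14385

14385


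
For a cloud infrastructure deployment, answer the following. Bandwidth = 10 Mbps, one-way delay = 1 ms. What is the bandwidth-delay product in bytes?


Given: bandwidth = 10 Mbps, delay = 1 ms
BDP in bits = 10 * 10^6 * 1 / 1000
BDP in bits = 10000
BDP in bytes = 10000 / 8 = 1250

1250


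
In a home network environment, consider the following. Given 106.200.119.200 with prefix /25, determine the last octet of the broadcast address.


Given: IP = 106.200.119.200, prefix = /25
Host bits = 32 - 25 = 7
Network last octet = 200 AND mask = 128
Host part size = 2^7 - 1 = 127
Broadcast last octet = 128 OR 127 = 255

255


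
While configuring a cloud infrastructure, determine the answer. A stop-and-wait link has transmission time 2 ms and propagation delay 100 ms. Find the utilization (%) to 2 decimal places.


Given: Ttrans = 2 ms, Tprop = 100 ms
RTT = 2 * Tprop = 2 * 100 = 200 ms
U = Ttrans / (Ttrans + RTT)
U = 2 / (2 + 200)
U = 2 / 202 = 0.009901
U% = 0.99%

0.99


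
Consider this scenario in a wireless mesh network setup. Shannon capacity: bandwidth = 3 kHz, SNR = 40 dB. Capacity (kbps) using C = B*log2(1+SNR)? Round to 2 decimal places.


Given: B = 3 kHz, SNR = 40 dB
SNR linear = 10^(40/10) = 10000
1 + SNR = 10001
log2(10001) = 13.2878566418
C = 3 * 1000 * 13.2878566418 = 39863.5699 bps
C = 39.863570 kbps -> 39.86 kbps (2 dp)

39.86


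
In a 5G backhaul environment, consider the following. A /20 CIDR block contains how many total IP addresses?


Given: CIDR prefix /20
Host bits = 32 - 20 = 12
Total addresses = 2^12 = 4096

4096


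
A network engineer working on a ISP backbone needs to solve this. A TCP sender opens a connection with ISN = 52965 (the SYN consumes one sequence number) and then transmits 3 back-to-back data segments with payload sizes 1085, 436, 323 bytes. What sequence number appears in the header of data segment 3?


The SYN occupies sequence number ISN = 52965, so the first data byte is ISN + 1 = 52966.
SEQ of data segment i = (ISN + 1) + sum of payload sizes of segments 1..i-1.
Segment 1: SEQ = 52966, payload = 1085 bytes
Segment 2: SEQ = 54051, payload = 436 bytes
Segment 3: SEQ = 54487, payload = 323 bytes
SEQ of segment 3 = 52966 + 1085 + 436 = 54487

54487


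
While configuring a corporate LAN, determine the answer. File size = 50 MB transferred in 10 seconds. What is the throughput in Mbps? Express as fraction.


Given: file = 50 MB, time = 10 s
File in Mb = 50 * 8 = 400 Mb
Throughput = 400 / 10 Mbps
Throughput = 40 Mbps

40


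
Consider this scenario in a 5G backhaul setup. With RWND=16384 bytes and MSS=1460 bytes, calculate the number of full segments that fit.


Given: RWND = 16384 bytes, MSS = 1460 bytes
Full segments = floor(RWND / MSS)
Full segments = floor(16384 / 1460)
Full segments = floor(11.2219) = 11

11


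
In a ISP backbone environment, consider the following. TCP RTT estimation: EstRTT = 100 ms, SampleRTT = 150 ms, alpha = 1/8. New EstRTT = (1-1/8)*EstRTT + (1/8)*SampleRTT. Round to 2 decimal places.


Given: EstRTT = 100 ms, SampleRTT = 150 ms, alpha = 1/8
New EstRTT = (1 - alpha) * EstRTT + alpha * SampleRTT
(7/8) * 100 = 87.5
(1/8) * 150 = 18.75
New EstRTT = 87.5 + 18.75 = 106.25 ms -> 106.25 ms (2 dp)

106.25


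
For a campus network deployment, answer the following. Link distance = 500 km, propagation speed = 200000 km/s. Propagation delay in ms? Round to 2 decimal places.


Given: distance = 500 km, speed = 200000 km/s
Delay = distance / speed = 500 / 200000 seconds
Delay in ms = 500 * 1000 / 200000
Delay = 2.5000 ms
Rounded to 2 dp = 2.50 ms

2.50


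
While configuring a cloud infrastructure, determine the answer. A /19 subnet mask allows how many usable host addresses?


Given: subnet mask /19
Host bits = 32 - 19 = 13
Total addresses = 2^13 = 8192
Usable hosts = 8192 - 2 (network + broadcast) = 8190

8190


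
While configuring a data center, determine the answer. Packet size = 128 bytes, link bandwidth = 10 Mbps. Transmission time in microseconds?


Given: packet = 128 bytes, bandwidth = 10 Mbps
Packet in bits = 128 * 8 = 1024 bits
Bandwidth = 10 * 10^6 = 10000000 bps
Time = 1024 / 10000000 seconds
Time in us = 1024 * 10^6 / 10000000 = 102.4

102.4


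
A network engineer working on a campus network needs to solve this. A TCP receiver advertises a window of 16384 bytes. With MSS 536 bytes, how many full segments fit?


Given: RWND = 16384 bytes, MSS = 536 bytes
Full segments = floor(RWND / MSS)
Full segments = floor(16384 / 536)
Full segments = floor(30.5672) = 30

30


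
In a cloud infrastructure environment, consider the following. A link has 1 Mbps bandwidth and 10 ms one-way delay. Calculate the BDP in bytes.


Given: bandwidth = 1 Mbps, delay = 10 ms
BDP in bits = 1 * 10^6 * 10 / 1000
BDP in bits = 10000
BDP in bytes = 10000 / 8 = 1250

1250


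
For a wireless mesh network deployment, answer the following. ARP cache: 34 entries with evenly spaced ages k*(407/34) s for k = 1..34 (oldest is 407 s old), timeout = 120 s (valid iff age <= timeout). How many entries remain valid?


Ages are k * 407/34 s for k = 1..34 (spacing = 11.9706 s).
Entry k is valid iff k * 407/34 <= 120 iff k <= 34 * 120 / 407 = 10.0246
n_valid = floor(10.0246) = 10
(n_stale = 34 - 10 = 24)

10


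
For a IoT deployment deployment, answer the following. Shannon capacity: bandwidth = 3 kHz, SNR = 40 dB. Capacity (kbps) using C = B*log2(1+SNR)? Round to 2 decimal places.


Given: B = 3 kHz, SNR = 40 dB
SNR linear = 10^(40/10) = 10000
1 + SNR = 10001
log2(10001) = 13.2878566418
C = 3 * 1000 * 13.2878566418 = 39863.5699 bps
C = 39.863570 kbps -> 39.86 kbps (2 dp)

39.86


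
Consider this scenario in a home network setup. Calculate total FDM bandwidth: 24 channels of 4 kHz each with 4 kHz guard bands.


Given: 24 channels, 4 kHz each, guard = 4 kHz
Channel bandwidth = 24 * 4 = 96 kHz
Guard bands = 23 gaps * 4 kHz = 92 kHz
Total = 96 + 92 = 188 kHz

188


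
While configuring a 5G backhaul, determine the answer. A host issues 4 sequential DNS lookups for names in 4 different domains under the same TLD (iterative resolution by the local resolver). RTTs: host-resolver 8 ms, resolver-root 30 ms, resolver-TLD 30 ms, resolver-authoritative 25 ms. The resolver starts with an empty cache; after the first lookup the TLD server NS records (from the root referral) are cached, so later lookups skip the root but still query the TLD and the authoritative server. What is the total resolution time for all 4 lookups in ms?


Lookup 1 (cold cache): local + root + TLD + auth = 8 + 30 + 30 + 25 = 93 ms
Lookups 2..4 (TLD NS cached -> skip root; new domain -> still ask TLD and auth): local + TLD + auth = 8 + 30 + 25 = 63 ms each
Remaining 3 lookups: 3 * 63 = 189 ms
Total = 93 + 189 = 282 ms

282


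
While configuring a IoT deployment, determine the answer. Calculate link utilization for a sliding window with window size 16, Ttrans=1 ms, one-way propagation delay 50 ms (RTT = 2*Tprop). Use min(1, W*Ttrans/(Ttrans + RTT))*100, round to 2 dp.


Given: W = 16, Ttrans = 1 ms, RTT = 100 ms (= 2 * Tprop, Tprop = 50 ms)
Cycle time = Ttrans + RTT = 1 + 100 = 101 ms (first packet sent until its ACK returns)
W * Ttrans = 16 * 1 = 16 ms of sending per cycle
W * Ttrans / (Ttrans + RTT) = 16 / 101 = 0.158416
U = min(1, 0.158416) = 0.158416
U% = 15.84%

15.84


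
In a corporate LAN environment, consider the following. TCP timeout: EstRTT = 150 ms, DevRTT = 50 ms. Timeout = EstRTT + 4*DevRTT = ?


Given: EstRTT = 150 ms, DevRTT = 50 ms
Timeout = EstRTT + 4 * DevRTT
4 * DevRTT = 4 * 50 = 200
Timeout = 150 + 200 = 350 ms

350


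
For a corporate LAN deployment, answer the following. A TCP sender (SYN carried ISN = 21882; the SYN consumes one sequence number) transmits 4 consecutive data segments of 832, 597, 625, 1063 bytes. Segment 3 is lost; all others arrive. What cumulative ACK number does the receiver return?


SYN uses sequence number 21882; first data byte = ISN + 1 = 21883.
Segment 1: SEQ = 21883, len = 832 B, covers [21883, 22714]
Segment 2: SEQ = 22715, len = 597 B, covers [22715, 23311]
Segment 3: SEQ = 23312, len = 625 B, covers [23312, 23936] [LOST]
Segment 4: SEQ = 23937, len = 1063 B, covers [23937, 24999]
In-order data received: bytes [21883, 23311] (segments 1..2).
Segment 3 missing -> gap begins at byte 23312; later segments buffered out of order.
Cumulative ACK = next expected in-order byte = 21883 + 832 + 597 = 23312

23312


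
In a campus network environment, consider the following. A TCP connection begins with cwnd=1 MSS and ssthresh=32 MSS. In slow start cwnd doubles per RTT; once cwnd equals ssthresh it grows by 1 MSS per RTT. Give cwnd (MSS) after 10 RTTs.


RTT 0: cwnd = 1 MSS (initial)
RTT 1: cwnd = 2 MSS (slow start, doubled)
RTT 2: cwnd = 4 MSS (slow start, doubled)
RTT 3: cwnd = 8 MSS (slow start, doubled)
RTT 4: cwnd = 16 MSS (slow start, doubled)
RTT 5: cwnd = 32 MSS (slow start, doubled)
RTT 6: cwnd = 33 MSS (congestion avoidance, +1)
RTT 7: cwnd = 34 MSS (congestion avoidance, +1)
RTT 8: cwnd = 35 MSS (congestion avoidance, +1)
RTT 9: cwnd = 36 MSS (congestion avoidance, +1)
RTT 10: cwnd = 37 MSS (congestion avoidance, +1)

37


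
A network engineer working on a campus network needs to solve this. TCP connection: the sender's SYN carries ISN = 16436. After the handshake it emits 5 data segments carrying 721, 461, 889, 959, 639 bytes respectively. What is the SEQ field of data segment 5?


The SYN occupies sequence number ISN = 16436, so the first data byte is ISN + 1 = 16437.
SEQ of data segment i = (ISN + 1) + sum of payload sizes of segments 1..i-1.
Segment 1: SEQ = 16437, payload = 721 bytes
Segment 2: SEQ = 17158, payload = 461 bytes
Segment 3: SEQ = 17619, payload = 889 bytes
Segment 4: SEQ = 18508, payload = 959 bytes
Segment 5: SEQ = 19467, payload = 639 bytes
SEQ of segment 5 = 16437 + 721 + 461 + 889 + 959 = 19467

19467


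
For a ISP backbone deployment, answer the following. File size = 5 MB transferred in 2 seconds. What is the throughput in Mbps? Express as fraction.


Given: file = 5 MB, time = 2 s
File in Mb = 5 * 8 = 40 Mb
Throughput = 40 / 2 Mbps
Throughput = 20 Mbps

20


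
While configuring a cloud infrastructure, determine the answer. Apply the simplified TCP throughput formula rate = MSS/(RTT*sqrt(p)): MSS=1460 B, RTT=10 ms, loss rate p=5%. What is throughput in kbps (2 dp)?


Given: MSS = 1460 bytes, RTT = 10 ms, loss = 5%
RTT in seconds = 10 / 1000 = 0.01
Loss rate = 5% = 0.05
sqrt(loss) = sqrt(0.05) = 0.223606797750
Throughput (bytes/s) = 1460 / (0.01 * 0.223606797750) = 652931.8494
Throughput (kbps) = 652931.8494 * 8 / 1000 = 5223.454795 -> 5223.45 kbps (2 dp)

5223.45


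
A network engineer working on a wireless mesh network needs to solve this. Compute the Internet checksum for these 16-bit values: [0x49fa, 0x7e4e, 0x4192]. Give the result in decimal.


Given words: [0x49fa, 0x7e4e, 0x4192]
Step 1: Sum all words
Raw sum = 18938 + 32334 + 16786 = 68058
Step 2: Fold carry: (2522 + 1) = 2523
One's complement = ~2523 & 0xFFFF = 63012

63012


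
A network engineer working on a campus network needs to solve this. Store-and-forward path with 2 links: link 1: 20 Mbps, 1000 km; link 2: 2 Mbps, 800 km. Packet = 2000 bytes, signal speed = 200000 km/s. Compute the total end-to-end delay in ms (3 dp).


Packet = 2000 bytes = 16000 bits. Store-and-forward: sum (t_trans + t_prop) per link.
Link 1: t_trans = 16000/(20*10^6) s = 0.8000 ms; t_prop = 1000/200000 s = 5.0000 ms; subtotal = 5.8000 ms
Link 2: t_trans = 16000/(2*10^6) s = 8.0000 ms; t_prop = 800/200000 s = 4.0000 ms; subtotal = 12.0000 ms
End-to-end = 5.8000 + 12.0000 = 17.8000 ms -> 17.800 ms (3 dp)

17.800


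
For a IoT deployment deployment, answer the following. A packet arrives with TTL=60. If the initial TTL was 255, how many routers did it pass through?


Given: initial TTL = 255, received TTL = 60
Hops = initial TTL - received TTL
Hops = 255 - 60 = 195

195


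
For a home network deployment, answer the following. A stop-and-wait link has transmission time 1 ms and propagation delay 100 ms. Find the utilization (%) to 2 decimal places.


Given: Ttrans = 1 ms, Tprop = 100 ms
RTT = 2 * Tprop = 2 * 100 = 200 ms
U = Ttrans / (Ttrans + RTT)
U = 1 / (1 + 200)
U = 1 / 201 = 0.004975
U% = 0.50%

0.50


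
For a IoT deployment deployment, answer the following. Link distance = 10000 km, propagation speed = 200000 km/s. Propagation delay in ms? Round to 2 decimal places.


Given: distance = 10000 km, speed = 200000 km/s
Delay = distance / speed = 10000 / 200000 seconds
Delay in ms = 10000 * 1000 / 200000
Delay = 50.0000 ms
Rounded to 2 dp = 50.00 ms

50.00


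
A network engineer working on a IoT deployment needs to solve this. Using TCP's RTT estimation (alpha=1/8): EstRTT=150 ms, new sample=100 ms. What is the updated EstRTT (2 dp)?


Given: EstRTT = 150 ms, SampleRTT = 100 ms, alpha = 1/8
New EstRTT = (1 - alpha) * EstRTT + alpha * SampleRTT
(7/8) * 150 = 131.25
(1/8) * 100 = 12.5
New EstRTT = 131.25 + 12.5 = 143.75 ms -> 143.75 ms (2 dp)

143.75


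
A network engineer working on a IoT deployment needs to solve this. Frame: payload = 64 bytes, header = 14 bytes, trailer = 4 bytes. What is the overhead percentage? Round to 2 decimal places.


Given: payload = 64 B, header = 14 B, trailer = 4 B
Overhead bytes = header + trailer = 14 + 4 = 18
Total frame = payload + overhead = 64 + 18 = 82
Overhead % = 18 / 82 * 100 = 21.9512% -> 21.95% (2 dp)

21.95


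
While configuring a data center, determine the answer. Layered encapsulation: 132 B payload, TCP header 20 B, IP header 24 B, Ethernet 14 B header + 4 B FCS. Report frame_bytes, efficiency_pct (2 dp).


TCP segment = 132 + 20 = 152 B
IP packet = 152 + 24 = 176 B
Ethernet frame = 176 + 14 + 4 = 194 B
Efficiency = app / frame = 132 / 194 = 0.680412 = 68.0412% -> 68.04% (2 dp)

194, 68.04


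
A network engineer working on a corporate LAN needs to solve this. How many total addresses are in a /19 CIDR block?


Given: CIDR prefix /19
Host bits = 32 - 19 = 13
Total addresses = 2^13 = 8192

8192


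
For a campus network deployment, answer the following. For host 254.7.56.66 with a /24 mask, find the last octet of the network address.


Given: IP = 254.7.56.66, prefix = /24
Subnet mask = 255.255.255.0
Last octet of IP: 66
Last octet of mask: 0
Network last octet = 66 AND 0 = 0

0


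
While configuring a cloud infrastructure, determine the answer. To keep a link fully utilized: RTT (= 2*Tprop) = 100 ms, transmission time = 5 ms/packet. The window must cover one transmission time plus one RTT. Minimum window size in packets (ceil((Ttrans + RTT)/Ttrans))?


Given: Ttrans = 5 ms, RTT = 100 ms (= 2 * Tprop, Tprop = 50 ms)
Time until first ACK returns = Ttrans + RTT = 5 + 100 = 105 ms
Need W * Ttrans >= Ttrans + RTT  ->  W >= (Ttrans + RTT) / Ttrans
(Ttrans + RTT) / Ttrans = 105 / 5 = 21
W_min = ceil(21) = 21

21


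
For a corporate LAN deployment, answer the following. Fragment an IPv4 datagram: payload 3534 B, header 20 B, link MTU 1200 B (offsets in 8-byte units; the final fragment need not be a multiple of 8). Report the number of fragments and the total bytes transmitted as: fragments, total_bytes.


Max data per non-final fragment = floor((MTU - header)/8)*8 = floor((1200 - 20)/8)*8 = floor(1180/8)*8 = 1176 B
Final fragment needs no 8-byte alignment: it can carry up to MTU - header = 1180 B
Non-final fragments needed = ceil((payload - 1180) / 1176) = ceil(2354/1176) = ceil(2.0017) = 3
Number of fragments = 3 + 1 = 4
Fragment sizes (data): 3 * 1176 B + 6 B (last, 6 <= 1180 OK)
Total bytes sent = payload + n_frags * header = 3534 + 4*20 = 3534 + 80 = 3614 B

4, 3614


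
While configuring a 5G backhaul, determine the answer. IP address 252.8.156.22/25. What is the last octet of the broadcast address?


Given: IP = 252.8.156.22, prefix = /25
Host bits = 32 - 25 = 7
Network last octet = 22 AND mask = 0
Host part size = 2^7 - 1 = 127
Broadcast last octet = 0 OR 127 = 127

127


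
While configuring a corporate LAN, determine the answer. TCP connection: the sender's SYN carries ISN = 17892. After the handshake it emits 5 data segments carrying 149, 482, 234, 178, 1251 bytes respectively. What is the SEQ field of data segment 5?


The SYN occupies sequence number ISN = 17892, so the first data byte is ISN + 1 = 17893.
SEQ of data segment i = (ISN + 1) + sum of payload sizes of segments 1..i-1.
Segment 1: SEQ = 17893, payload = 149 bytes
Segment 2: SEQ = 18042, payload = 482 bytes
Segment 3: SEQ = 18524, payload = 234 bytes
Segment 4: SEQ = 18758, payload = 178 bytes
Segment 5: SEQ = 18936, payload = 1251 bytes
SEQ of segment 5 = 17893 + 149 + 482 + 234 + 178 = 18936

18936


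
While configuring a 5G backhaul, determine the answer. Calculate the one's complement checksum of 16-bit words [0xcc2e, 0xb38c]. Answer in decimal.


Given words: [0xcc2e, 0xb38c]
Step 1: Sum all words
Raw sum = 52270 + 45964 = 98234
Step 2: Fold carry: (32698 + 1) = 32699
One's complement = ~32699 & 0xFFFF = 32836

32836


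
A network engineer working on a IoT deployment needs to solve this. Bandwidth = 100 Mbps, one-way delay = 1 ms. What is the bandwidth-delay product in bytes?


Given: bandwidth = 100 Mbps, delay = 1 ms
BDP in bits = 100 * 10^6 * 1 / 1000
BDP in bits = 100000
BDP in bytes = 100000 / 8 = 12500

12500


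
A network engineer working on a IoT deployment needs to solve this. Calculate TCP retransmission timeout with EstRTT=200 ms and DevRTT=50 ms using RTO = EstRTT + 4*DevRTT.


Given: EstRTT = 200 ms, DevRTT = 50 ms
Timeout = EstRTT + 4 * DevRTT
4 * DevRTT = 4 * 50 = 200
Timeout = 200 + 200 = 400 ms

400


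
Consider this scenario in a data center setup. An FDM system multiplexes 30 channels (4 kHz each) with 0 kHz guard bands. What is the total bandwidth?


Given: 30 channels, 4 kHz each, guard = 0 kHz
Channel bandwidth = 30 * 4 = 120 kHz
Guard bands = 29 gaps * 0 kHz = 0 kHz
Total = 120 + 0 = 120 kHz

120


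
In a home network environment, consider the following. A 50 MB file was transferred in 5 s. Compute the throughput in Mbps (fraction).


Given: file = 50 MB, time = 5 s
File in Mb = 50 * 8 = 400 Mb
Throughput = 400 / 5 Mbps
Throughput = 80 Mbps

80


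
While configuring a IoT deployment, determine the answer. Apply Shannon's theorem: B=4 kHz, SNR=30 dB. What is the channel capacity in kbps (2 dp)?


Given: B = 4 kHz, SNR = 30 dB
SNR linear = 10^(30/10) = 1000
1 + SNR = 1001
log2(1001) = 9.9672262588
C = 4 * 1000 * 9.9672262588 = 39868.9050 bps
C = 39.868905 kbps -> 39.87 kbps (2 dp)

39.87


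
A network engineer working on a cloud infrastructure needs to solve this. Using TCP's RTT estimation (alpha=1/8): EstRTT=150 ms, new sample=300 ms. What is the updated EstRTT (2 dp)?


Given: EstRTT = 150 ms, SampleRTT = 300 ms, alpha = 1/8
New EstRTT = (1 - alpha) * EstRTT + alpha * SampleRTT
(7/8) * 150 = 131.25
(1/8) * 300 = 37.5
New EstRTT = 131.25 + 37.5 = 168.75 ms -> 168.75 ms (2 dp)

168.75


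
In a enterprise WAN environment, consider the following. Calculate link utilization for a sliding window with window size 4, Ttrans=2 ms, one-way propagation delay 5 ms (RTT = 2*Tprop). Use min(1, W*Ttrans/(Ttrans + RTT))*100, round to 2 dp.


Given: W = 4, Ttrans = 2 ms, RTT = 10 ms (= 2 * Tprop, Tprop = 5 ms)
Cycle time = Ttrans + RTT = 2 + 10 = 12 ms (first packet sent until its ACK returns)
W * Ttrans = 4 * 2 = 8 ms of sending per cycle
W * Ttrans / (Ttrans + RTT) = 8 / 12 = 0.666667
U = min(1, 0.666667) = 0.666667
U% = 66.67%

66.67


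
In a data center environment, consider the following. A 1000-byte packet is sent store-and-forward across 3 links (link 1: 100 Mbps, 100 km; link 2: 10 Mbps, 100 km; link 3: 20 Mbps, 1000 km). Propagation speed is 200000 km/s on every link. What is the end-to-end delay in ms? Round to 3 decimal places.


Packet = 1000 bytes = 8000 bits. Store-and-forward: sum (t_trans + t_prop) per link.
Link 1: t_trans = 8000/(100*10^6) s = 0.0800 ms; t_prop = 100/200000 s = 0.5000 ms; subtotal = 0.5800 ms
Link 2: t_trans = 8000/(10*10^6) s = 0.8000 ms; t_prop = 100/200000 s = 0.5000 ms; subtotal = 1.3000 ms
Link 3: t_trans = 8000/(20*10^6) s = 0.4000 ms; t_prop = 1000/200000 s = 5.0000 ms; subtotal = 5.4000 ms
End-to-end = 0.5800 + 1.3000 + 5.4000 = 7.2800 ms -> 7.280 ms (3 dp)

7.280


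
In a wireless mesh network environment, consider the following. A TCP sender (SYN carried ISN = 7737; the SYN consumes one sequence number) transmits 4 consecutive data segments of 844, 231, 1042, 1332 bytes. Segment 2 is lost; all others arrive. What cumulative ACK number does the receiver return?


SYN uses sequence number 7737; first data byte = ISN + 1 = 7738.
Segment 1: SEQ = 7738, len = 844 B, covers [7738, 8581]
Segment 2: SEQ = 8582, len = 231 B, covers [8582, 8812] [LOST]
Segment 3: SEQ = 8813, len = 1042 B, covers [8813, 9854]
Segment 4: SEQ = 9855, len = 1332 B, covers [9855, 11186]
In-order data received: bytes [7738, 8581] (segments 1..1).
Segment 2 missing -> gap begins at byte 8582; later segments buffered out of order.
Cumulative ACK = next expected in-order byte = 7738 + 844 = 8582

8582


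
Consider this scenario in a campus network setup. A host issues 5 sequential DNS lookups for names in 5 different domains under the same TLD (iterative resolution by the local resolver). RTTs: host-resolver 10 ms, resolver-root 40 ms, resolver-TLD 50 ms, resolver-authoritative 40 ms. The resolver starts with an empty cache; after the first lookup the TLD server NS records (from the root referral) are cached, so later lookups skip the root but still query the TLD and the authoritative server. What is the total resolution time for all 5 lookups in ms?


Lookup 1 (cold cache): local + root + TLD + auth = 10 + 40 + 50 + 40 = 140 ms
Lookups 2..5 (TLD NS cached -> skip root; new domain -> still ask TLD and auth): local + TLD + auth = 10 + 50 + 40 = 100 ms each
Remaining 4 lookups: 4 * 100 = 400 ms
Total = 140 + 400 = 540 ms

540


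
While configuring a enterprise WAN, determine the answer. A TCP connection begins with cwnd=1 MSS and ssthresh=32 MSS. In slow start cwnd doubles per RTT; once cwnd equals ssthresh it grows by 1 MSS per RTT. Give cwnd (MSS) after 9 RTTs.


RTT 0: cwnd = 1 MSS (initial)
RTT 1: cwnd = 2 MSS (slow start, doubled)
RTT 2: cwnd = 4 MSS (slow start, doubled)
RTT 3: cwnd = 8 MSS (slow start, doubled)
RTT 4: cwnd = 16 MSS (slow start, doubled)
RTT 5: cwnd = 32 MSS (slow start, doubled)
RTT 6: cwnd = 33 MSS (congestion avoidance, +1)
RTT 7: cwnd = 34 MSS (congestion avoidance, +1)
RTT 8: cwnd = 35 MSS (congestion avoidance, +1)
RTT 9: cwnd = 36 MSS (congestion avoidance, +1)

36


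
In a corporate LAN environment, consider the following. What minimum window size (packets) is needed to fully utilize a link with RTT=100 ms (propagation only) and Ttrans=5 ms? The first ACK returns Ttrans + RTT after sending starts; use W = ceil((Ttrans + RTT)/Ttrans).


Given: Ttrans = 5 ms, RTT = 100 ms (= 2 * Tprop, Tprop = 50 ms)
Time until first ACK returns = Ttrans + RTT = 5 + 100 = 105 ms
Need W * Ttrans >= Ttrans + RTT  ->  W >= (Ttrans + RTT) / Ttrans
(Ttrans + RTT) / Ttrans = 105 / 5 = 21
W_min = ceil(21) = 21

21


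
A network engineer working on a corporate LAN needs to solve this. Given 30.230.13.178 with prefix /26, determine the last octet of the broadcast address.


Given: IP = 30.230.13.178, prefix = /26
Host bits = 32 - 26 = 6
Network last octet = 178 AND mask = 128
Host part size = 2^6 - 1 = 63
Broadcast last octet = 128 OR 63 = 191

191


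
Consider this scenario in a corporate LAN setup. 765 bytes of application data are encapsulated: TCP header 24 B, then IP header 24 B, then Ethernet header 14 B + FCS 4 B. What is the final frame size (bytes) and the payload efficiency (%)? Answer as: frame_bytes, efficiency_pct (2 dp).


TCP segment = 765 + 24 = 789 B
IP packet = 789 + 24 = 813 B
Ethernet frame = 813 + 14 + 4 = 831 B
Efficiency = app / frame = 765 / 831 = 0.920578 = 92.0578% -> 92.06% (2 dp)

831, 92.06


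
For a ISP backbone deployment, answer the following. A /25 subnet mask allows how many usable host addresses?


Given: subnet mask /25
Host bits = 32 - 25 = 7
Total addresses = 2^7 = 128
Usable hosts = 128 - 2 (network + broadcast) = 126

126


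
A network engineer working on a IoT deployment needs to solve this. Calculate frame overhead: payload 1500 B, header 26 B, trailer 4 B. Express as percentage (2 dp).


Given: payload = 1500 B, header = 26 B, trailer = 4 B
Overhead bytes = header + trailer = 26 + 4 = 30
Total frame = payload + overhead = 1500 + 30 = 1530
Overhead % = 30 / 1530 * 100 = 1.9608% -> 1.96% (2 dp)

1.96
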